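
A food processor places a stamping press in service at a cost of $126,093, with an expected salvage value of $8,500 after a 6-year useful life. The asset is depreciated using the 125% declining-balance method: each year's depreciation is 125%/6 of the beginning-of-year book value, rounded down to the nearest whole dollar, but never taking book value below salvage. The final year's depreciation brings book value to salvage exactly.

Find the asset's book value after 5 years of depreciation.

Depreciable base = $126,093 − $8,500 = $117,593.
Year 1: ⌊$126,093 × 125%/6⌋ = $26,269. Book value $99,824.
Year 2: ⌊$99,824 × 125%/6⌋ = $20,796. Book value $79,028.
Year 3: ⌊$79,028 × 125%/6⌋ = $16,464. Book value $62,564.
Year 4: ⌊$62,564 × 125%/6⌋ = $13,034. Book value $49,530.
Year 5: ⌊$49,530 × 125%/6⌋ = $10,318. Book value $39,212.

$39,212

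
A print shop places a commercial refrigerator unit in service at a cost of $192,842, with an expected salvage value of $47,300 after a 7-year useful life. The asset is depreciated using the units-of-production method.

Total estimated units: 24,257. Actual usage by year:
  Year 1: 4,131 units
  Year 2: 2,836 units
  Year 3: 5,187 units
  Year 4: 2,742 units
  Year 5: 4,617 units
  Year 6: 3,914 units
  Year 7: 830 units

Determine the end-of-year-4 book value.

Depreciable base = $192,842 − $47,300 = $145,542.
Rate = $145,542 / 24,257 units = $6 per unit.
Year 1: 4,131 × $6 = $24,786. Book value $168,056.
Year 2: 2,836 × $6 = $17,016. Book value $151,040.
Year 3: 5,187 × $6 = $31,122. Book value $119,918.
Year 4: 2,742 × $6 = $16,452. Book value $103,466.

$103,466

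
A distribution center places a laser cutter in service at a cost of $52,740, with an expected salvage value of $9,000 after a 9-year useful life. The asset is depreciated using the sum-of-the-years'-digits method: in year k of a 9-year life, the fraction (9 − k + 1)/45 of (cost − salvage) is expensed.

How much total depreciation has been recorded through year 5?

$34,020

Depreciable base = $52,740 − $9,000 = $43,740.
Sum of the years' digits = 9+8+7+6+5+4+3+2+1 = 45.
Year 1: $43,740 × 9/45 = $8,748. Book value $43,992.
Year 2: $43,740 × 8/45 = $7,776. Book value $36,216.
Year 3: $43,740 × 7/45 = $6,804. Book value $29,412.
Year 4: $43,740 × 6/45 = $5,832. Book value $23,580.
Year 5: $43,740 × 5/45 = $4,860. Book value $18,720.
Accumulated through year 5 = $52,740 − $18,720 = $34,020.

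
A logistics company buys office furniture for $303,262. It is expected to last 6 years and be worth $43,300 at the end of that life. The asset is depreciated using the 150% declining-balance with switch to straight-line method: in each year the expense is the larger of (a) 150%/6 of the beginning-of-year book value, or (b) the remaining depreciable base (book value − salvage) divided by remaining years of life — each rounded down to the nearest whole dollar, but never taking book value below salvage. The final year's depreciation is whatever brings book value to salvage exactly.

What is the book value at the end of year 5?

$69,628

Depreciable base = $303,262 − $43,300 = $259,962.
Year 1: DB = ⌊$303,262 × 150%/6⌋ = $75,815; SL = ⌊$259,962/6⌋ = $43,327 → take DB $75,815. Book value $227,447.
Year 2: DB = ⌊$227,447 × 150%/6⌋ = $56,861; SL = ⌊$184,147/5⌋ = $36,829 → take DB $56,861. Book value $170,586.
Year 3: DB = ⌊$170,586 × 150%/6⌋ = $42,646; SL = ⌊$127,286/4⌋ = $31,821 → take DB $42,646. Book value $127,940.
Year 4: DB = ⌊$127,940 × 150%/6⌋ = $31,985; SL = ⌊$84,640/3⌋ = $28,213 → take DB $31,985. Book value $95,955.
Year 5: DB = ⌊$95,955 × 150%/6⌋ = $23,988; SL = ⌊$52,655/2⌋ = $26,327 → take SL $26,327. Book value $69,628.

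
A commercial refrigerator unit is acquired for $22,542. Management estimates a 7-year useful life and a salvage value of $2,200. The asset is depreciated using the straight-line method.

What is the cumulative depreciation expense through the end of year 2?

Depreciable base = $22,542 − $2,200 = $20,342.
Annual expense = $20,342 / 7 = $2,906.
End of year 1: book value $19,636.
End of year 2: book value $16,730.
Accumulated through year 2 = $22,542 − $16,730 = $5,812.

$5,812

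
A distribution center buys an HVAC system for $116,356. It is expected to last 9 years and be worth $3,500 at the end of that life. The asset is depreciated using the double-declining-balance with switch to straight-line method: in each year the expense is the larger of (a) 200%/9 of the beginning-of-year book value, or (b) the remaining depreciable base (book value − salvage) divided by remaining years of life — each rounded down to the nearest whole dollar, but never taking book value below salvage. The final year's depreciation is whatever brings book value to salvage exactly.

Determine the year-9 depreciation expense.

Depreciable base = $116,356 − $3,500 = $112,856.
Year 1: DB = ⌊$116,356 × 200%/9⌋ = $25,856; SL = ⌊$112,856/9⌋ = $12,539 → take DB $25,856. Book value $90,500.
Year 2: DB = ⌊$90,500 × 200%/9⌋ = $20,111; SL = ⌊$87,000/8⌋ = $10,875 → take DB $20,111. Book value $70,389.
Year 3: DB = ⌊$70,389 × 200%/9⌋ = $15,642; SL = ⌊$66,889/7⌋ = $9,555 → take DB $15,642. Book value $54,747.
Year 4: DB = ⌊$54,747 × 200%/9⌋ = $12,166; SL = ⌊$51,247/6⌋ = $8,541 → take DB $12,166. Book value $42,581.
Year 5: DB = ⌊$42,581 × 200%/9⌋ = $9,462; SL = ⌊$39,081/5⌋ = $7,816 → take DB $9,462. Book value $33,119.
Year 6: DB = ⌊$33,119 × 200%/9⌋ = $7,359; SL = ⌊$29,619/4⌋ = $7,404 → take SL $7,404. Book value $25,715.
Year 7: DB = ⌊$25,715 × 200%/9⌋ = $5,714; SL = ⌊$22,215/3⌋ = $7,405 → take SL $7,405. Book value $18,310.
Year 8: DB = ⌊$18,310 × 200%/9⌋ = $4,068; SL = ⌊$14,810/2⌋ = $7,405 → take SL $7,405. Book value $10,905.
Year 9 (final): $10,905 − $3,500 = $7,405. Book value $3,500.

$7,405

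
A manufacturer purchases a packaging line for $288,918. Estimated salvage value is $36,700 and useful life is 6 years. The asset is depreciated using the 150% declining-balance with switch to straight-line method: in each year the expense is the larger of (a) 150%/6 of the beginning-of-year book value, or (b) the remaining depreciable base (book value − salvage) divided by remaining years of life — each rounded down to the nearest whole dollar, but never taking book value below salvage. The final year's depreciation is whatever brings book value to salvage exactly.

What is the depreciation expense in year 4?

Depreciable base = $288,918 − $36,700 = $252,218.
Year 1: DB = ⌊$288,918 × 150%/6⌋ = $72,229; SL = ⌊$252,218/6⌋ = $42,036 → take DB $72,229. Book value $216,689.
Year 2: DB = ⌊$216,689 × 150%/6⌋ = $54,172; SL = ⌊$179,989/5⌋ = $35,997 → take DB $54,172. Book value $162,517.
Year 3: DB = ⌊$162,517 × 150%/6⌋ = $40,629; SL = ⌊$125,817/4⌋ = $31,454 → take DB $40,629. Book value $121,888.
Year 4: DB = ⌊$121,888 × 150%/6⌋ = $30,472; SL = ⌊$85,188/3⌋ = $28,396 → take DB $30,472. Book value $91,416.

$30,472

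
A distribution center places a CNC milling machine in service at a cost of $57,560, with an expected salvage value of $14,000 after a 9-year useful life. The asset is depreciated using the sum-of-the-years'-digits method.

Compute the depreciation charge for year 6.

$3,872

Depreciable base = $57,560 − $14,000 = $43,560.
Sum of the years' digits = 9+8+7+6+5+4+3+2+1 = 45.
Year 1: $43,560 × 9/45 = $8,712. Book value $48,848.
Year 2: $43,560 × 8/45 = $7,744. Book value $41,104.
Year 3: $43,560 × 7/45 = $6,776. Book value $34,328.
Year 4: $43,560 × 6/45 = $5,808. Book value $28,520.
Year 5: $43,560 × 5/45 = $4,840. Book value $23,680.
Year 6: $43,560 × 4/45 = $3,872. Book value $19,808.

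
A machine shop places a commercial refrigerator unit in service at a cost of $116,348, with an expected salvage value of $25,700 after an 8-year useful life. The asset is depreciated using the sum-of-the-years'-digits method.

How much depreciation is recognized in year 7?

$5,036

Depreciable base = $116,348 − $25,700 = $90,648.
Sum of the years' digits = 8+7+6+5+4+3+2+1 = 36.
Year 1: $90,648 × 8/36 = $20,144. Book value $96,204.
Year 2: $90,648 × 7/36 = $17,626. Book value $78,578.
Year 3: $90,648 × 6/36 = $15,108. Book value $63,470.
Year 4: $90,648 × 5/36 = $12,590. Book value $50,880.
Year 5: $90,648 × 4/36 = $10,072. Book value $40,808.
Year 6: $90,648 × 3/36 = $7,554. Book value $33,254.
Year 7: $90,648 × 2/36 = $5,036. Book value $28,218.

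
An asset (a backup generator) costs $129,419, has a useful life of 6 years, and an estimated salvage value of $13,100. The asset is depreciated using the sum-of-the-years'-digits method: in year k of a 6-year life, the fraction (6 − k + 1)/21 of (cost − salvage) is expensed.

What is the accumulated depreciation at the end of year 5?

Depreciable base = $129,419 − $13,100 = $116,319.
Sum of the years' digits = 6+5+4+3+2+1 = 21.
Year 1: $116,319 × 6/21 = $33,234. Book value $96,185.
Year 2: $116,319 × 5/21 = $27,695. Book value $68,490.
Year 3: $116,319 × 4/21 = $22,156. Book value $46,334.
Year 4: $116,319 × 3/21 = $16,617. Book value $29,717.
Year 5: $116,319 × 2/21 = $11,078. Book value $18,639.
Accumulated through year 5 = $129,419 − $18,639 = $110,780.

$110,780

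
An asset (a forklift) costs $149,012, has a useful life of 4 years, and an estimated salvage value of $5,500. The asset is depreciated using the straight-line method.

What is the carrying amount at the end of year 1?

Depreciable base = $149,012 − $5,500 = $143,512.
Annual expense = $143,512 / 4 = $35,878.
End of year 1: book value $113,134.

$113,134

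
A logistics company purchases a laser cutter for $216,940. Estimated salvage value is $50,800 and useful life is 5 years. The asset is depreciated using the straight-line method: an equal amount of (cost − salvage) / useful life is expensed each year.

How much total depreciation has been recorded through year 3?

$99,684

Depreciable base = $216,940 − $50,800 = $166,140.
Annual expense = $166,140 / 5 = $33,228.
End of year 1: book value $183,712.
End of year 2: book value $150,484.
End of year 3: book value $117,256.
Accumulated through year 3 = $216,940 − $117,256 = $99,684.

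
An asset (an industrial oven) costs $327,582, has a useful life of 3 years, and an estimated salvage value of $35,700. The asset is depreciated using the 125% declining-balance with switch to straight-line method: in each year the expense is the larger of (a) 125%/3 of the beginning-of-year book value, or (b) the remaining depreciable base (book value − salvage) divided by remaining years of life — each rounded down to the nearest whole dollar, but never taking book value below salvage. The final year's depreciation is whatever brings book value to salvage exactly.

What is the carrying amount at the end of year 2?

Depreciable base = $327,582 − $35,700 = $291,882.
Year 1: DB = ⌊$327,582 × 125%/3⌋ = $136,492; SL = ⌊$291,882/3⌋ = $97,294 → take DB $136,492. Book value $191,090.
Year 2: DB = ⌊$191,090 × 125%/3⌋ = $79,620; SL = ⌊$155,390/2⌋ = $77,695 → take DB $79,620. Book value $111,470.

$111,470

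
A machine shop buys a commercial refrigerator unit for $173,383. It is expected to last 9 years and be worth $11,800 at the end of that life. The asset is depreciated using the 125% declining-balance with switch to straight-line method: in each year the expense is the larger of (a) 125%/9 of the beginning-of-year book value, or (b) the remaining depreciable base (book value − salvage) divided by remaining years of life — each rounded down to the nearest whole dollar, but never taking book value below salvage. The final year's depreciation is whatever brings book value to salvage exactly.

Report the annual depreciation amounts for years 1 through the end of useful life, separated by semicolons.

Depreciable base = $173,383 − $11,800 = $161,583.
Year 1: DB = ⌊$173,383 × 125%/9⌋ = $24,080; SL = ⌊$161,583/9⌋ = $17,953 → take DB $24,080. Book value $149,303.
Year 2: DB = ⌊$149,303 × 125%/9⌋ = $20,736; SL = ⌊$137,503/8⌋ = $17,187 → take DB $20,736. Book value $128,567.
Year 3: DB = ⌊$128,567 × 125%/9⌋ = $17,856; SL = ⌊$116,767/7⌋ = $16,681 → take DB $17,856. Book value $110,711.
Year 4: DB = ⌊$110,711 × 125%/9⌋ = $15,376; SL = ⌊$98,911/6⌋ = $16,485 → take SL $16,485. Book value $94,226.
Year 5: DB = ⌊$94,226 × 125%/9⌋ = $13,086; SL = ⌊$82,426/5⌋ = $16,485 → take SL $16,485. Book value $77,741.
Year 6: DB = ⌊$77,741 × 125%/9⌋ = $10,797; SL = ⌊$65,941/4⌋ = $16,485 → take SL $16,485. Book value $61,256.
Year 7: DB = ⌊$61,256 × 125%/9⌋ = $8,507; SL = ⌊$49,456/3⌋ = $16,485 → take SL $16,485. Book value $44,771.
Year 8: DB = ⌊$44,771 × 125%/9⌋ = $6,218; SL = ⌊$32,971/2⌋ = $16,485 → take SL $16,485. Book value $28,286.
Year 9 (final): $28,286 − $11,800 = $16,486. Book value $11,800.

$24,080; $20,736; $17,856; $16,485; $16,485; $16,485; $16,485; $16,485; $16,486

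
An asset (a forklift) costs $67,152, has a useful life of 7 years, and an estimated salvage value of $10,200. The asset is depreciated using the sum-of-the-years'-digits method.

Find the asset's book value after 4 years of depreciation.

Depreciable base = $67,152 − $10,200 = $56,952.
Sum of the years' digits = 7+6+5+4+3+2+1 = 28.
Year 1: $56,952 × 7/28 = $14,238. Book value $52,914.
Year 2: $56,952 × 6/28 = $12,204. Book value $40,710.
Year 3: $56,952 × 5/28 = $10,170. Book value $30,540.
Year 4: $56,952 × 4/28 = $8,136. Book value $22,404.

$22,404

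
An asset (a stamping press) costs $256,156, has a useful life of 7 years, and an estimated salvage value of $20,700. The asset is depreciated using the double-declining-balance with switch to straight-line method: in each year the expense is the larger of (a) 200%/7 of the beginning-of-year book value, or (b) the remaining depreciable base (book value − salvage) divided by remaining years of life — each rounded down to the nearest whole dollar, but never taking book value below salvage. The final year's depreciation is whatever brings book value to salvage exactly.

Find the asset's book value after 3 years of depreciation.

Depreciable base = $256,156 − $20,700 = $235,456.
Year 1: DB = ⌊$256,156 × 200%/7⌋ = $73,187; SL = ⌊$235,456/7⌋ = $33,636 → take DB $73,187. Book value $182,969.
Year 2: DB = ⌊$182,969 × 200%/7⌋ = $52,276; SL = ⌊$162,269/6⌋ = $27,044 → take DB $52,276. Book value $130,693.
Year 3: DB = ⌊$130,693 × 200%/7⌋ = $37,340; SL = ⌊$109,993/5⌋ = $21,998 → take DB $37,340. Book value $93,353.

$93,353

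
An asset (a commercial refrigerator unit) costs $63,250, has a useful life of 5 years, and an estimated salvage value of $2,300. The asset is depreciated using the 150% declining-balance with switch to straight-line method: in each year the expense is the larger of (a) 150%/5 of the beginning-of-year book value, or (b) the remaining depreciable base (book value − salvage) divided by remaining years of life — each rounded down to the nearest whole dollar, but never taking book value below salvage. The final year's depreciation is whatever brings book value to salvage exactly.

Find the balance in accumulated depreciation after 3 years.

$41,821

Depreciable base = $63,250 − $2,300 = $60,950.
Year 1: DB = ⌊$63,250 × 150%/5⌋ = $18,975; SL = ⌊$60,950/5⌋ = $12,190 → take DB $18,975. Book value $44,275.
Year 2: DB = ⌊$44,275 × 150%/5⌋ = $13,282; SL = ⌊$41,975/4⌋ = $10,493 → take DB $13,282. Book value $30,993.
Year 3: DB = ⌊$30,993 × 150%/5⌋ = $9,297; SL = ⌊$28,693/3⌋ = $9,564 → take SL $9,564. Book value $21,429.
Accumulated through year 3 = $63,250 − $21,429 = $41,821.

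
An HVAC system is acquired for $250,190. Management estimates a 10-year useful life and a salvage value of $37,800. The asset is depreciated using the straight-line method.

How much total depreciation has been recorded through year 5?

$106,195

Depreciable base = $250,190 − $37,800 = $212,390.
Annual expense = $212,390 / 10 = $21,239.
End of year 1: book value $228,951.
End of year 2: book value $207,712.
End of year 3: book value $186,473.
End of year 4: book value $165,234.
End of year 5: book value $143,995.
Accumulated through year 5 = $250,190 − $143,995 = $106,195.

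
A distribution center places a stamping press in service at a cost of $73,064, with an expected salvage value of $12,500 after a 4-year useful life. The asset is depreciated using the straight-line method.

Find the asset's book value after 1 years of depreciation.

$57,923

Depreciable base = $73,064 − $12,500 = $60,564.
Annual expense = $60,564 / 4 = $15,141.
End of year 1: book value $57,923.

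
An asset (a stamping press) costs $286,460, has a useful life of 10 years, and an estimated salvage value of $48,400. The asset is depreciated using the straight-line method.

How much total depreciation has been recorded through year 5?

$119,030

Depreciable base = $286,460 − $48,400 = $238,060.
Annual expense = $238,060 / 10 = $23,806.
End of year 1: book value $262,654.
End of year 2: book value $238,848.
End of year 3: book value $215,042.
End of year 4: book value $191,236.
End of year 5: book value $167,430.
Accumulated through year 5 = $286,460 − $167,430 = $119,030.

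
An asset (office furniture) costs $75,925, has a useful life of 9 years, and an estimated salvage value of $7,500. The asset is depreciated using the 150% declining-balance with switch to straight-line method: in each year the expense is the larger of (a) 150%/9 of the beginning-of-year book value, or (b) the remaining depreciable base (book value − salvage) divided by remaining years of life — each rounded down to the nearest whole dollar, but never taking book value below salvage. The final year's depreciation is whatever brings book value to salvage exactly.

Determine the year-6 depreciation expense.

Depreciable base = $75,925 − $7,500 = $68,425.
Year 1: DB = ⌊$75,925 × 150%/9⌋ = $12,654; SL = ⌊$68,425/9⌋ = $7,602 → take DB $12,654. Book value $63,271.
Year 2: DB = ⌊$63,271 × 150%/9⌋ = $10,545; SL = ⌊$55,771/8⌋ = $6,971 → take DB $10,545. Book value $52,726.
Year 3: DB = ⌊$52,726 × 150%/9⌋ = $8,787; SL = ⌊$45,226/7⌋ = $6,460 → take DB $8,787. Book value $43,939.
Year 4: DB = ⌊$43,939 × 150%/9⌋ = $7,323; SL = ⌊$36,439/6⌋ = $6,073 → take DB $7,323. Book value $36,616.
Year 5: DB = ⌊$36,616 × 150%/9⌋ = $6,102; SL = ⌊$29,116/5⌋ = $5,823 → take DB $6,102. Book value $30,514.
Year 6: DB = ⌊$30,514 × 150%/9⌋ = $5,085; SL = ⌊$23,014/4⌋ = $5,753 → take SL $5,753. Book value $24,761.

$5,753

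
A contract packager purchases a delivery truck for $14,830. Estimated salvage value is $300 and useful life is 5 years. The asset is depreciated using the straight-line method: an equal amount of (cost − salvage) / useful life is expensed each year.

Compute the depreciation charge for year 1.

Depreciable base = $14,830 − $300 = $14,530.
Annual expense = $14,530 / 5 = $2,906.

$2,906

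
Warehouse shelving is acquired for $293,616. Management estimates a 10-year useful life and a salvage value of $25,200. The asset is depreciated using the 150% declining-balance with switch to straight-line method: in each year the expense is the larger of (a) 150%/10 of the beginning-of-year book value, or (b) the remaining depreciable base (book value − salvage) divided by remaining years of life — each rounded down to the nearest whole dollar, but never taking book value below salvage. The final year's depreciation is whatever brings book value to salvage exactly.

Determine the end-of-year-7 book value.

$88,249

Depreciable base = $293,616 − $25,200 = $268,416.
Year 1: DB = ⌊$293,616 × 150%/10⌋ = $44,042; SL = ⌊$268,416/10⌋ = $26,841 → take DB $44,042. Book value $249,574.
Year 2: DB = ⌊$249,574 × 150%/10⌋ = $37,436; SL = ⌊$224,374/9⌋ = $24,930 → take DB $37,436. Book value $212,138.
Year 3: DB = ⌊$212,138 × 150%/10⌋ = $31,820; SL = ⌊$186,938/8⌋ = $23,367 → take DB $31,820. Book value $180,318.
Year 4: DB = ⌊$180,318 × 150%/10⌋ = $27,047; SL = ⌊$155,118/7⌋ = $22,159 → take DB $27,047. Book value $153,271.
Year 5: DB = ⌊$153,271 × 150%/10⌋ = $22,990; SL = ⌊$128,071/6⌋ = $21,345 → take DB $22,990. Book value $130,281.
Year 6: DB = ⌊$130,281 × 150%/10⌋ = $19,542; SL = ⌊$105,081/5⌋ = $21,016 → take SL $21,016. Book value $109,265.
Year 7: DB = ⌊$109,265 × 150%/10⌋ = $16,389; SL = ⌊$84,065/4⌋ = $21,016 → take SL $21,016. Book value $88,249.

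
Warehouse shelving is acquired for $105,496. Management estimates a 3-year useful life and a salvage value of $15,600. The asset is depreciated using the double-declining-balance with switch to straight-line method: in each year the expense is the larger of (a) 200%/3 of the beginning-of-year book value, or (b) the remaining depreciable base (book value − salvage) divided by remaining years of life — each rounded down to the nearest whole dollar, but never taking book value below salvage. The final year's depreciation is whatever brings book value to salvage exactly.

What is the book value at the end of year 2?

$15,600

Depreciable base = $105,496 − $15,600 = $89,896.
Year 1: DB = ⌊$105,496 × 200%/3⌋ = $70,330; SL = ⌊$89,896/3⌋ = $29,965 → take DB $70,330. Book value $35,166.
Year 2: DB = ⌊$35,166 × 200%/3⌋ = $23,444; SL = ⌊$19,566/2⌋ = $9,783 → take DB $23,444, capped at $19,566. Book value $15,600.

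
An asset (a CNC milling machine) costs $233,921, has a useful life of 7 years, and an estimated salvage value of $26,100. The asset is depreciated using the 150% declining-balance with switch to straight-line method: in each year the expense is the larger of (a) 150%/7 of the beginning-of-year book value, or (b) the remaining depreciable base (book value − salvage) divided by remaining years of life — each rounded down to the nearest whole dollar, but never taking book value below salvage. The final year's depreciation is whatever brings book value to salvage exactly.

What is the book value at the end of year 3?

Depreciable base = $233,921 − $26,100 = $207,821.
Year 1: DB = ⌊$233,921 × 150%/7⌋ = $50,125; SL = ⌊$207,821/7⌋ = $29,688 → take DB $50,125. Book value $183,796.
Year 2: DB = ⌊$183,796 × 150%/7⌋ = $39,384; SL = ⌊$157,696/6⌋ = $26,282 → take DB $39,384. Book value $144,412.
Year 3: DB = ⌊$144,412 × 150%/7⌋ = $30,945; SL = ⌊$118,312/5⌋ = $23,662 → take DB $30,945. Book value $113,467.

$113,467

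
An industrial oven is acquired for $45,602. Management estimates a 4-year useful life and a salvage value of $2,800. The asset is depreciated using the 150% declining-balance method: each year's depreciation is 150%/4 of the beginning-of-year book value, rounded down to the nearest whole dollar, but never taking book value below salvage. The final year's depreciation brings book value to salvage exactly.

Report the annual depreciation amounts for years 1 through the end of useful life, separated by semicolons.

Depreciable base = $45,602 − $2,800 = $42,802.
Year 1: ⌊$45,602 × 150%/4⌋ = $17,100. Book value $28,502.
Year 2: ⌊$28,502 × 150%/4⌋ = $10,688. Book value $17,814.
Year 3: ⌊$17,814 × 150%/4⌋ = $6,680. Book value $11,134.
Year 4 (final): $11,134 − $2,800 = $8,334. Book value $2,800.

$17,100; $10,688; $6,680; $8,334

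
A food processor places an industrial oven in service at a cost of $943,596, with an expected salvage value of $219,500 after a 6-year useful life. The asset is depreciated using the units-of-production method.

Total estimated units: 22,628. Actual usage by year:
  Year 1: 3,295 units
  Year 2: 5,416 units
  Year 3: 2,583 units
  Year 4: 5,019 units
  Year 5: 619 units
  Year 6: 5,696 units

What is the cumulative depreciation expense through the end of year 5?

$541,824

Depreciable base = $943,596 − $219,500 = $724,096.
Rate = $724,096 / 22,628 units = $32 per unit.
Year 1: 3,295 × $32 = $105,440. Book value $838,156.
Year 2: 5,416 × $32 = $173,312. Book value $664,844.
Year 3: 2,583 × $32 = $82,656. Book value $582,188.
Year 4: 5,019 × $32 = $160,608. Book value $421,580.
Year 5: 619 × $32 = $19,808. Book value $401,772.
Accumulated through year 5 = $943,596 − $401,772 = $541,824.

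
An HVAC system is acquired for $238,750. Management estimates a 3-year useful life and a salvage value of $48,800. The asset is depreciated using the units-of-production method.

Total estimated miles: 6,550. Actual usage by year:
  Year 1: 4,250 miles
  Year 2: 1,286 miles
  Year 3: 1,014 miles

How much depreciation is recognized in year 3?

$29,406

Depreciable base = $238,750 − $48,800 = $189,950.
Rate = $189,950 / 6,550 miles = $29 per mile.
Year 1: 4,250 × $29 = $123,250. Book value $115,500.
Year 2: 1,286 × $29 = $37,294. Book value $78,206.
Year 3: 1,014 × $29 = $29,406. Book value $48,800.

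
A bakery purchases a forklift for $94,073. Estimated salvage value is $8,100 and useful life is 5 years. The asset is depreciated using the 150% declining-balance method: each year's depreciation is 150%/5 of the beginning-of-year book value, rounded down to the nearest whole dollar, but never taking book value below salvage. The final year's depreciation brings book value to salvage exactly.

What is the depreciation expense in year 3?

Depreciable base = $94,073 − $8,100 = $85,973.
Year 1: ⌊$94,073 × 150%/5⌋ = $28,221. Book value $65,852.
Year 2: ⌊$65,852 × 150%/5⌋ = $19,755. Book value $46,097.
Year 3: ⌊$46,097 × 150%/5⌋ = $13,829. Book value $32,268.

$13,829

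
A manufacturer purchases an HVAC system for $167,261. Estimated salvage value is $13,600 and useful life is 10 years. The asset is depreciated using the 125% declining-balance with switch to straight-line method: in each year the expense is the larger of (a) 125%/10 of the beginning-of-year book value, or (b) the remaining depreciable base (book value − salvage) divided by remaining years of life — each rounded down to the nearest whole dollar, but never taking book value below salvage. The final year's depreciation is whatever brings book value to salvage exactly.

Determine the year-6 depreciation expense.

Depreciable base = $167,261 − $13,600 = $153,661.
Year 1: DB = ⌊$167,261 × 125%/10⌋ = $20,907; SL = ⌊$153,661/10⌋ = $15,366 → take DB $20,907. Book value $146,354.
Year 2: DB = ⌊$146,354 × 125%/10⌋ = $18,294; SL = ⌊$132,754/9⌋ = $14,750 → take DB $18,294. Book value $128,060.
Year 3: DB = ⌊$128,060 × 125%/10⌋ = $16,007; SL = ⌊$114,460/8⌋ = $14,307 → take DB $16,007. Book value $112,053.
Year 4: DB = ⌊$112,053 × 125%/10⌋ = $14,006; SL = ⌊$98,453/7⌋ = $14,064 → take SL $14,064. Book value $97,989.
Year 5: DB = ⌊$97,989 × 125%/10⌋ = $12,248; SL = ⌊$84,389/6⌋ = $14,064 → take SL $14,064. Book value $83,925.
Year 6: DB = ⌊$83,925 × 125%/10⌋ = $10,490; SL = ⌊$70,325/5⌋ = $14,065 → take SL $14,065. Book value $69,860.

$14,065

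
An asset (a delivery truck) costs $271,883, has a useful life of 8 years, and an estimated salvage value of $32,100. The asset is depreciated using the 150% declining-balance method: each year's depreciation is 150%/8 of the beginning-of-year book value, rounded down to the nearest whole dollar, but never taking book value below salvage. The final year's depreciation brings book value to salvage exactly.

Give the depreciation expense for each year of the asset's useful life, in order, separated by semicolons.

$50,978; $41,419; $33,653; $27,343; $22,216; $18,051; $14,666; $31,457

Depreciable base = $271,883 − $32,100 = $239,783.
Year 1: ⌊$271,883 × 150%/8⌋ = $50,978. Book value $220,905.
Year 2: ⌊$220,905 × 150%/8⌋ = $41,419. Book value $179,486.
Year 3: ⌊$179,486 × 150%/8⌋ = $33,653. Book value $145,833.
Year 4: ⌊$145,833 × 150%/8⌋ = $27,343. Book value $118,490.
Year 5: ⌊$118,490 × 150%/8⌋ = $22,216. Book value $96,274.
Year 6: ⌊$96,274 × 150%/8⌋ = $18,051. Book value $78,223.
Year 7: ⌊$78,223 × 150%/8⌋ = $14,666. Book value $63,557.
Year 8 (final): $63,557 − $32,100 = $31,457. Book value $32,100.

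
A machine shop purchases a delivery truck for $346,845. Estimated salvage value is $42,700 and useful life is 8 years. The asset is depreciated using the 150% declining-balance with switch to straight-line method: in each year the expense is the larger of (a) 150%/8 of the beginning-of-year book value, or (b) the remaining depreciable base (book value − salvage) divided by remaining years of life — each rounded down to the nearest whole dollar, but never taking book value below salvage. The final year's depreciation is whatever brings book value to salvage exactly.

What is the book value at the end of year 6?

$96,112

Depreciable base = $346,845 − $42,700 = $304,145.
Year 1: DB = ⌊$346,845 × 150%/8⌋ = $65,033; SL = ⌊$304,145/8⌋ = $38,018 → take DB $65,033. Book value $281,812.
Year 2: DB = ⌊$281,812 × 150%/8⌋ = $52,839; SL = ⌊$239,112/7⌋ = $34,158 → take DB $52,839. Book value $228,973.
Year 3: DB = ⌊$228,973 × 150%/8⌋ = $42,932; SL = ⌊$186,273/6⌋ = $31,045 → take DB $42,932. Book value $186,041.
Year 4: DB = ⌊$186,041 × 150%/8⌋ = $34,882; SL = ⌊$143,341/5⌋ = $28,668 → take DB $34,882. Book value $151,159.
Year 5: DB = ⌊$151,159 × 150%/8⌋ = $28,342; SL = ⌊$108,459/4⌋ = $27,114 → take DB $28,342. Book value $122,817.
Year 6: DB = ⌊$122,817 × 150%/8⌋ = $23,028; SL = ⌊$80,117/3⌋ = $26,705 → take SL $26,705. Book value $96,112.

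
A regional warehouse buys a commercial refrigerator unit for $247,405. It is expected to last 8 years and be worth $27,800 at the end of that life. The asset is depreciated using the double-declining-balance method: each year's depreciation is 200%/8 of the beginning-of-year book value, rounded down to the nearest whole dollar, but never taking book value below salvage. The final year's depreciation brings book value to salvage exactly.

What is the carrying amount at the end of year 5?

$58,712

Depreciable base = $247,405 − $27,800 = $219,605.
Year 1: ⌊$247,405 × 200%/8⌋ = $61,851. Book value $185,554.
Year 2: ⌊$185,554 × 200%/8⌋ = $46,388. Book value $139,166.
Year 3: ⌊$139,166 × 200%/8⌋ = $34,791. Book value $104,375.
Year 4: ⌊$104,375 × 200%/8⌋ = $26,093. Book value $78,282.
Year 5: ⌊$78,282 × 200%/8⌋ = $19,570. Book value $58,712.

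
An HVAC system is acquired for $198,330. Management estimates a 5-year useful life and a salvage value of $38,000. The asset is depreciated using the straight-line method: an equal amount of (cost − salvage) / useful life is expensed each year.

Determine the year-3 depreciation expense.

$32,066

Depreciable base = $198,330 − $38,000 = $160,330.
Annual expense = $160,330 / 5 = $32,066.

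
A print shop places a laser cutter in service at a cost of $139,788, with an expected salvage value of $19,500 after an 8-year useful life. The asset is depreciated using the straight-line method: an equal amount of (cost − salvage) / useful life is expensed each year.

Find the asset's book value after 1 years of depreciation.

$124,752

Depreciable base = $139,788 − $19,500 = $120,288.
Annual expense = $120,288 / 8 = $15,036.
End of year 1: book value $124,752.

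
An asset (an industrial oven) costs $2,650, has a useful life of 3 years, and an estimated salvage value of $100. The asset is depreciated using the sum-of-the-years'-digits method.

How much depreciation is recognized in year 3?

Depreciable base = $2,650 − $100 = $2,550.
Sum of the years' digits = 3+2+1 = 6.
Year 1: $2,550 × 3/6 = $1,275. Book value $1,375.
Year 2: $2,550 × 2/6 = $850. Book value $525.
Year 3: $2,550 × 1/6 = $425. Book value $100.

$425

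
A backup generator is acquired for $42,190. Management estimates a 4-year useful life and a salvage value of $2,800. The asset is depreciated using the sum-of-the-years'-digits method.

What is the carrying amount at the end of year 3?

Depreciable base = $42,190 − $2,800 = $39,390.
Sum of the years' digits = 4+3+2+1 = 10.
Year 1: $39,390 × 4/10 = $15,756. Book value $26,434.
Year 2: $39,390 × 3/10 = $11,817. Book value $14,617.
Year 3: $39,390 × 2/10 = $7,878. Book value $6,739.

$6,739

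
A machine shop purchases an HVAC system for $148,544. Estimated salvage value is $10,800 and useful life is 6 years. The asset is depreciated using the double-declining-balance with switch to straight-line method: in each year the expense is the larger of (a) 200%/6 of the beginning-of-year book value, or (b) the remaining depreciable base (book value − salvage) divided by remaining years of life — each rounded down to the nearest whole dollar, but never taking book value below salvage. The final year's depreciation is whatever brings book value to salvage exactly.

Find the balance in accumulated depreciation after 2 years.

Depreciable base = $148,544 − $10,800 = $137,744.
Year 1: DB = ⌊$148,544 × 200%/6⌋ = $49,514; SL = ⌊$137,744/6⌋ = $22,957 → take DB $49,514. Book value $99,030.
Year 2: DB = ⌊$99,030 × 200%/6⌋ = $33,010; SL = ⌊$88,230/5⌋ = $17,646 → take DB $33,010. Book value $66,020.
Accumulated through year 2 = $148,544 − $66,020 = $82,524.

$82,524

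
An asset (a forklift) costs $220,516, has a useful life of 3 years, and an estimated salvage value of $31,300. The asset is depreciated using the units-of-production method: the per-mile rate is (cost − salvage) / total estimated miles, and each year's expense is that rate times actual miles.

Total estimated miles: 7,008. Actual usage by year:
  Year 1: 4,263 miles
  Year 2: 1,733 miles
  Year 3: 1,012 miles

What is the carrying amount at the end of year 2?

Depreciable base = $220,516 − $31,300 = $189,216.
Rate = $189,216 / 7,008 miles = $27 per mile.
Year 1: 4,263 × $27 = $115,101. Book value $105,415.
Year 2: 1,733 × $27 = $46,791. Book value $58,624.

$58,624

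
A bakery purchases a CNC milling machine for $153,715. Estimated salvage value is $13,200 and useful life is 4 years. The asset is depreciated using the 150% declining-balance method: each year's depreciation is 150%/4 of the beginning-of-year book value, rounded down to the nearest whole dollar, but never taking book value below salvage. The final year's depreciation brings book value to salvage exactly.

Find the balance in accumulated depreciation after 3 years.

$116,186

Depreciable base = $153,715 − $13,200 = $140,515.
Year 1: ⌊$153,715 × 150%/4⌋ = $57,643. Book value $96,072.
Year 2: ⌊$96,072 × 150%/4⌋ = $36,027. Book value $60,045.
Year 3: ⌊$60,045 × 150%/4⌋ = $22,516. Book value $37,529.
Accumulated through year 3 = $153,715 − $37,529 = $116,186.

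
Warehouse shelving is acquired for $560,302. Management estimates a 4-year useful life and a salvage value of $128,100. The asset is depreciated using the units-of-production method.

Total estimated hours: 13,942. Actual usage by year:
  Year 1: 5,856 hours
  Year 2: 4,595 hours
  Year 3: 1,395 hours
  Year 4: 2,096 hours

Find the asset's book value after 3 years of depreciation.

$193,076

Depreciable base = $560,302 − $128,100 = $432,202.
Rate = $432,202 / 13,942 hours = $31 per hour.
Year 1: 5,856 × $31 = $181,536. Book value $378,766.
Year 2: 4,595 × $31 = $142,445. Book value $236,321.
Year 3: 1,395 × $31 = $43,245. Book value $193,076.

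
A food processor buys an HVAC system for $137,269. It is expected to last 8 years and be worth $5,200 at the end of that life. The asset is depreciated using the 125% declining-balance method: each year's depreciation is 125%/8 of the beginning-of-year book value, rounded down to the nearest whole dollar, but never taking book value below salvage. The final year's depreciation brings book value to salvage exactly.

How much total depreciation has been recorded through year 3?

$54,814

Depreciable base = $137,269 − $5,200 = $132,069.
Year 1: ⌊$137,269 × 125%/8⌋ = $21,448. Book value $115,821.
Year 2: ⌊$115,821 × 125%/8⌋ = $18,097. Book value $97,724.
Year 3: ⌊$97,724 × 125%/8⌋ = $15,269. Book value $82,455.
Accumulated through year 3 = $137,269 − $82,455 = $54,814.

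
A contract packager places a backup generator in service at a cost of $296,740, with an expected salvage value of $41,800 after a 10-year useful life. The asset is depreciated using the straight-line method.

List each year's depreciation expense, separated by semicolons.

$25,494; $25,494; $25,494; $25,494; $25,494; $25,494; $25,494; $25,494; $25,494; $25,494

Depreciable base = $296,740 − $41,800 = $254,940.
Annual expense = $254,940 / 10 = $25,494.
End of year 1: book value $271,246.
End of year 2: book value $245,752.
End of year 3: book value $220,258.
End of year 4: book value $194,764.
End of year 5: book value $169,270.
End of year 6: book value $143,776.
End of year 7: book value $118,282.
End of year 8: book value $92,788.
End of year 9: book value $67,294.
End of year 10: book value $41,800.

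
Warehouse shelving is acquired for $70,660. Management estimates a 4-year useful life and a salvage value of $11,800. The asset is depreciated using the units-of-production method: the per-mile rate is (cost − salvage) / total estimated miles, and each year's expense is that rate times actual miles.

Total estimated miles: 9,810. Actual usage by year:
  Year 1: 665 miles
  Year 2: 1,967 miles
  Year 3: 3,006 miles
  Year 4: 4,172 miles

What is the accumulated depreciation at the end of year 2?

$15,792

Depreciable base = $70,660 − $11,800 = $58,860.
Rate = $58,860 / 9,810 miles = $6 per mile.
Year 1: 665 × $6 = $3,990. Book value $66,670.
Year 2: 1,967 × $6 = $11,802. Book value $54,868.
Accumulated through year 2 = $70,660 − $54,868 = $15,792.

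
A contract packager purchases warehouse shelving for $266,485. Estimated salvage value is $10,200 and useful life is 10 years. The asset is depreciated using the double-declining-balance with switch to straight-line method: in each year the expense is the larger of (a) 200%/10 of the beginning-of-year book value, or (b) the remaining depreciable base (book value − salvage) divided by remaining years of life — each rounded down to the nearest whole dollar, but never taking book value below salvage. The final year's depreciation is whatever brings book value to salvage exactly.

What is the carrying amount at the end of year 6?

$69,859

Depreciable base = $266,485 − $10,200 = $256,285.
Year 1: DB = ⌊$266,485 × 200%/10⌋ = $53,297; SL = ⌊$256,285/10⌋ = $25,628 → take DB $53,297. Book value $213,188.
Year 2: DB = ⌊$213,188 × 200%/10⌋ = $42,637; SL = ⌊$202,988/9⌋ = $22,554 → take DB $42,637. Book value $170,551.
Year 3: DB = ⌊$170,551 × 200%/10⌋ = $34,110; SL = ⌊$160,351/8⌋ = $20,043 → take DB $34,110. Book value $136,441.
Year 4: DB = ⌊$136,441 × 200%/10⌋ = $27,288; SL = ⌊$126,241/7⌋ = $18,034 → take DB $27,288. Book value $109,153.
Year 5: DB = ⌊$109,153 × 200%/10⌋ = $21,830; SL = ⌊$98,953/6⌋ = $16,492 → take DB $21,830. Book value $87,323.
Year 6: DB = ⌊$87,323 × 200%/10⌋ = $17,464; SL = ⌊$77,123/5⌋ = $15,424 → take DB $17,464. Book value $69,859.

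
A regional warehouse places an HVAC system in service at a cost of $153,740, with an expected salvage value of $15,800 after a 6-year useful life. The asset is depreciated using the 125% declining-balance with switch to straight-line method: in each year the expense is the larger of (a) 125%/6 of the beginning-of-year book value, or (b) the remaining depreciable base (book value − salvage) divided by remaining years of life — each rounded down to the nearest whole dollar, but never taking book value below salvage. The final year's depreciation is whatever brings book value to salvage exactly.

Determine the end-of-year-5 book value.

$35,939

Depreciable base = $153,740 − $15,800 = $137,940.
Year 1: DB = ⌊$153,740 × 125%/6⌋ = $32,029; SL = ⌊$137,940/6⌋ = $22,990 → take DB $32,029. Book value $121,711.
Year 2: DB = ⌊$121,711 × 125%/6⌋ = $25,356; SL = ⌊$105,911/5⌋ = $21,182 → take DB $25,356. Book value $96,355.
Year 3: DB = ⌊$96,355 × 125%/6⌋ = $20,073; SL = ⌊$80,555/4⌋ = $20,138 → take SL $20,138. Book value $76,217.
Year 4: DB = ⌊$76,217 × 125%/6⌋ = $15,878; SL = ⌊$60,417/3⌋ = $20,139 → take SL $20,139. Book value $56,078.
Year 5: DB = ⌊$56,078 × 125%/6⌋ = $11,682; SL = ⌊$40,278/2⌋ = $20,139 → take SL $20,139. Book value $35,939.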